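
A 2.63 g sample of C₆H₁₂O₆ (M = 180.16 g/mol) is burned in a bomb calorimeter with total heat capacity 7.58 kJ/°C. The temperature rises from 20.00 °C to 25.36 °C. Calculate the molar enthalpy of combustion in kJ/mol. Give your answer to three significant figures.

ΔT = 25.36 − 20.00 = 5.36 °C
q_cal = C_cal × ΔT = 7.58 × 5.36 = 40.6288 kJ
n = 2.63 / 180.16 = 0.01460 mol
q_rxn = −q_cal = -40.6288 kJ
ΔH = -40.6288 / 0.01460 = -2783 kJ/mol

ΔH = -2780 kJ/mol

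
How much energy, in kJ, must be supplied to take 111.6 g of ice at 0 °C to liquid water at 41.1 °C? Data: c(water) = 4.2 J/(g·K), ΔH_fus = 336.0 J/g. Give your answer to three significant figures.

q1 (melt at 0 °C): 111.6 × 336.0 = 37498 J
q2 (heat water 0.0→41.1 °C): 111.6 × 4.2 × 41.1 = 19264 J
Total: 37498 + 19264 = 56762 J = 56.8 kJ

q = 56.8 kJ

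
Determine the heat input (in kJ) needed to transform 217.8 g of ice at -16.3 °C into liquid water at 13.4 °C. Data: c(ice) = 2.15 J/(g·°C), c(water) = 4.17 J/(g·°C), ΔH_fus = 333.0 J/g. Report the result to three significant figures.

q1 (heat ice -16.3→0.0 °C): 217.8 × 2.15 × 16.3 = 7633 J
q2 (melt at 0 °C): 217.8 × 333.0 = 72527 J
q3 (heat water 0.0→13.4 °C): 217.8 × 4.17 × 13.4 = 12170 J
Total: 7633 + 72527 + 12170 = 92330 J = 92.3 kJ

q = 92.3 kJ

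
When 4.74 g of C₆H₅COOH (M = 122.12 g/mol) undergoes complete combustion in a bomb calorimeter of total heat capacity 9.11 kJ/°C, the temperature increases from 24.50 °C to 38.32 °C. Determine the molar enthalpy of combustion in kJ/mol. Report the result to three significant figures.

ΔT = 38.32 − 24.50 = 13.82 °C
q_cal = C_cal × ΔT = 9.11 × 13.82 = 125.9002 kJ
n = 4.74 / 122.12 = 0.03881 mol
q_rxn = −q_cal = -125.9002 kJ
ΔH = -125.9002 / 0.03881 = -3244 kJ/mol

ΔH = -3240 kJ/mol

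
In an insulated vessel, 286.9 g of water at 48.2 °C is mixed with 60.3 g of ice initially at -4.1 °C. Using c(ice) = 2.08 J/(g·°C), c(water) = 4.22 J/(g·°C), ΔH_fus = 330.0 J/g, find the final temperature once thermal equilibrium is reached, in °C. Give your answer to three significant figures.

Heat to bring ice to 0 °C and melt it: q₁ = 60.3×2.08×4.1 + 60.3×330.0 = 20413 J
Heat the water can supply cooling to 0 °C: 286.9×4.22×48.2 = 58356.6 J > q₁, so all ice melts.
Energy balance: 286.9×4.22×(48.2 − T) = 20413 + 60.3×4.22×(T − 0)
1210.718(48.2 − T) = 20413 + 254.466 T
58356.6 − 20413 = 1465.184 T
T = 37943.6 / 1465.184 = 25.90 °C

T_f = 25.9 °C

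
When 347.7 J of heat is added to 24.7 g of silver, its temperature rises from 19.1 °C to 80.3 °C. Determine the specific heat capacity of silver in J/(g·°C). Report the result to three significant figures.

c = 0.230 J/(g·°C)

c = q / (m ΔT) = 347.7 / (24.7 × 61.2)
c = 347.7 / 1511.64 = 0.230 J/(g·°C)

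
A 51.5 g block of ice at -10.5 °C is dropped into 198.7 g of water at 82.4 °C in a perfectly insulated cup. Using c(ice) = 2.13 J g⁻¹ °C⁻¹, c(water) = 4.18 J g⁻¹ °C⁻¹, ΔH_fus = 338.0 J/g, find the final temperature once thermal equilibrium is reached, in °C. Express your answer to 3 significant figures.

Heat to bring ice to 0 °C and melt it: q₁ = 51.5×2.13×10.5 + 51.5×338.0 = 18559 J
Heat the water can supply cooling to 0 °C: 198.7×4.18×82.4 = 68438.6 J > q₁, so all ice melts.
Energy balance: 198.7×4.18×(82.4 − T) = 18559 + 51.5×4.18×(T − 0)
830.566(82.4 − T) = 18559 + 215.27 T
68438.6 − 18559 = 1045.836 T
T = 49879.6 / 1045.836 = 47.69 °C

T_f = 47.7 °C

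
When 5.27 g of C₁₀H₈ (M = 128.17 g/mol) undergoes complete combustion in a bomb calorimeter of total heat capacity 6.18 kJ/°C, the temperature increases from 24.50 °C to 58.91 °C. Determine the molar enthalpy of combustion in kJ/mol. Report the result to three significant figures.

ΔH = -5170 kJ/mol

ΔT = 58.91 − 24.50 = 34.41 °C
q_cal = C_cal × ΔT = 6.18 × 34.41 = 212.6538 kJ
n = 5.27 / 128.17 = 0.04112 mol
q_rxn = −q_cal = -212.6538 kJ
ΔH = -212.6538 / 0.04112 = -5172 kJ/mol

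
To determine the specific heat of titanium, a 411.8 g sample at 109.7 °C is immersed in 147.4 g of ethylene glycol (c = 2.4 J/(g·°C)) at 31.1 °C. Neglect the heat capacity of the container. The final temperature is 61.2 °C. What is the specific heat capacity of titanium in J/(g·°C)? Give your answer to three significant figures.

c = 0.533 J/(g·°C)

q_gained = (147.4 × 2.4) × (61.2 − 31.1) = 10650 J
q_lost = 411.8 × c × (109.7 − 61.2) = 19972.3 c
Set equal: c = 10650 / 19972.3 = 0.533 J/(g·°C)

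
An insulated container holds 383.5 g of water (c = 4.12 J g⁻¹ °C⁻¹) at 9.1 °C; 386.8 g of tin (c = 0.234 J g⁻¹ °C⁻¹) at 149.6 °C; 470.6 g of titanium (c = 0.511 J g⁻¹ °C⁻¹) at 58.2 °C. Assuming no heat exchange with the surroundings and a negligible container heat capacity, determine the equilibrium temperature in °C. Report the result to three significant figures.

Σ mᵢcᵢ(T − Tᵢ) = 0  ⇒  T = Σ mᵢcᵢTᵢ / Σ mᵢcᵢ
Σ mᵢcᵢ = 383.5×4.12 + 386.8×0.234 + 470.6×0.511 = 1911.0078
Σ mᵢcᵢTᵢ = 1580.02×9.1 + 90.5112×149.6 + 240.4766×58.2 = 41914
T = 41914 / 1911.0078 = 21.93 °C

T_f = 21.9 °C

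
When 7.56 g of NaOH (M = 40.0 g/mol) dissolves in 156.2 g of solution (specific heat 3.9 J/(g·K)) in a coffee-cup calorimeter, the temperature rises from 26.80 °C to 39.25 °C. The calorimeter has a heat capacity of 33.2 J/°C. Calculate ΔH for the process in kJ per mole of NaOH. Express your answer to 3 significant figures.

|ΔT| = |39.25 − 26.80| = 12.45 °C
|q_surr| = (156.2 × 3.9 + 33.2) × 12.45 = 642.38 × 12.45 = 7998 J
n(NaOH) = 7.56 / 40.0 = 0.1890 mol
Temperature rose, so q_rxn = −|q_surr| = -7.998 kJ
ΔH = q_rxn / n = -42.32 kJ/mol

ΔH = -42.3 kJ/mol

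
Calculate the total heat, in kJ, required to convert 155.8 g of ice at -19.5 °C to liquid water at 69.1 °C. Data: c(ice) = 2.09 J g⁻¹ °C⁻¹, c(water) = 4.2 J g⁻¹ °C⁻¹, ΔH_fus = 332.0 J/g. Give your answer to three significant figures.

q1 (heat ice -19.5→0.0 °C): 155.8 × 2.09 × 19.5 = 6350 J
q2 (melt at 0 °C): 155.8 × 332.0 = 51726 J
q3 (heat water 0.0→69.1 °C): 155.8 × 4.2 × 69.1 = 45216 J
Total: 6350 + 51726 + 45216 = 103292 J = 103 kJ

q = 103 kJ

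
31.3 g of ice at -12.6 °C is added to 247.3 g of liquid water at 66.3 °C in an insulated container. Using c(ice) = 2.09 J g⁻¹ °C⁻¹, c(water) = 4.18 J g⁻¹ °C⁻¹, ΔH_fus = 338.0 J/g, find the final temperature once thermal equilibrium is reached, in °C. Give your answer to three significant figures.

Heat to bring ice to 0 °C and melt it: q₁ = 31.3×2.09×12.6 + 31.3×338.0 = 11404 J
Heat the water can supply cooling to 0 °C: 247.3×4.18×66.3 = 68535.2 J > q₁, so all ice melts.
Energy balance: 247.3×4.18×(66.3 − T) = 11404 + 31.3×4.18×(T − 0)
1033.714(66.3 − T) = 11404 + 130.834 T
68535.2 − 11404 = 1164.548 T
T = 57131.2 / 1164.548 = 49.06 °C

T_f = 49.1 °C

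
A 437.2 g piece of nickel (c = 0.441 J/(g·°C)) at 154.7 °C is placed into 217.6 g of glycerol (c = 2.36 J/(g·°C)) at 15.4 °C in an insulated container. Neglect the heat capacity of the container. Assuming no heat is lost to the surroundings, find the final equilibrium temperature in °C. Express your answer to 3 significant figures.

Heat lost by nickel = heat gained by glycerol.
(437.2)(0.441)(154.7 − T) = (217.6)(2.36)(T − 15.4)
192.8052 (154.7 − T) = 513.536 (T − 15.4)
29827 − 192.8052 T = 513.536 T − 7908.5
37735.5 = 706.3412 T
T = 53.42 °C

T_f = 53.4 °C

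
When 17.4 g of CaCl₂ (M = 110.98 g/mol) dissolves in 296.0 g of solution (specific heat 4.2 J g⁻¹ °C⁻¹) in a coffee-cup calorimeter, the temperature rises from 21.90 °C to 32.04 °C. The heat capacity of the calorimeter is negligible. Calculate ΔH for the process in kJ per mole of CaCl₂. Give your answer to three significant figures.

ΔH = -80.4 kJ/mol

|ΔT| = |32.04 − 21.90| = 10.14 °C
|q_surr| = (296.0 × 4.2) × 10.14 = 1243.2 × 10.14 = 12610 J
n(CaCl₂) = 17.4 / 110.98 = 0.1568 mol
Temperature rose, so q_rxn = −|q_surr| = -12.61 kJ
ΔH = q_rxn / n = -80.42 kJ/mol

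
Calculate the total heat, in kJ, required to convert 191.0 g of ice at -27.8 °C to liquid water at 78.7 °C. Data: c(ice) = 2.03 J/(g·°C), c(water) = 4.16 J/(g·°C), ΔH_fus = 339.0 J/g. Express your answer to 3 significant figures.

q = 138 kJ

q1 (heat ice -27.8→0.0 °C): 191.0 × 2.03 × 27.8 = 10779 J
q2 (melt at 0 °C): 191.0 × 339.0 = 64749 J
q3 (heat water 0.0→78.7 °C): 191.0 × 4.16 × 78.7 = 62532 J
Total: 10779 + 64749 + 62532 = 138060 J = 138 kJ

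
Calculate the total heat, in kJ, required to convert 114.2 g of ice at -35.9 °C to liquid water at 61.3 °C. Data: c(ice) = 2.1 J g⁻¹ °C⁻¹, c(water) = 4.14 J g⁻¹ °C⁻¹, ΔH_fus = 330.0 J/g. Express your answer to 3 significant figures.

q = 75.3 kJ

q1 (heat ice -35.9→0.0 °C): 114.2 × 2.1 × 35.9 = 8610 J
q2 (melt at 0 °C): 114.2 × 330.0 = 37686 J
q3 (heat water 0.0→61.3 °C): 114.2 × 4.14 × 61.3 = 28982 J
Total: 8610 + 37686 + 28982 = 75278 J = 75.3 kJ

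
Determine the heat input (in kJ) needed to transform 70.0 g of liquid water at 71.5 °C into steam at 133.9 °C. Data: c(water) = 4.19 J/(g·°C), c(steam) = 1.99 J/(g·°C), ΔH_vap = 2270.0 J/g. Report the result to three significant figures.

q1 (heat water 71.5→100.0 °C): 70.0 × 4.19 × 28.5 = 8359 J
q2 (vaporize at 100 °C): 70.0 × 2270.0 = 158900 J
q3 (heat steam 100.0→133.9 °C): 70.0 × 1.99 × 33.9 = 4722 J
Total: 8359 + 158900 + 4722 = 171981 J = 172 kJ

q = 172 kJ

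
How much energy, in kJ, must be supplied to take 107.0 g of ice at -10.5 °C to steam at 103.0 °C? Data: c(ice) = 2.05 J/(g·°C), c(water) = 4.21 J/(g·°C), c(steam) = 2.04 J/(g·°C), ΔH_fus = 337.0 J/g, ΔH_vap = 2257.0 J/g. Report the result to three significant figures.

q1 (heat ice -10.5→0.0 °C): 107.0 × 2.05 × 10.5 = 2303 J
q2 (melt at 0 °C): 107.0 × 337.0 = 36059 J
q3 (heat water 0.0→100.0 °C): 107.0 × 4.21 × 100.0 = 45047 J
q4 (vaporize at 100 °C): 107.0 × 2257.0 = 241499 J
q5 (heat steam 100.0→103.0 °C): 107.0 × 2.04 × 3.0 = 655 J
Total: 2303 + 36059 + 45047 + 241499 + 655 = 325563 J = 326 kJ

q = 326 kJ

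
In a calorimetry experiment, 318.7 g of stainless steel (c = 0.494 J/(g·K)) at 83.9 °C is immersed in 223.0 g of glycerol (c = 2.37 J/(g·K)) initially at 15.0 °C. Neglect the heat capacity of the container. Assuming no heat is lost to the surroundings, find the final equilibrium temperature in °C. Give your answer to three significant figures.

T_f = 30.8 °C

Heat lost by stainless steel = heat gained by glycerol.
(318.7)(0.494)(83.9 − T) = (223.0)(2.37)(T − 15.0)
157.4378 (83.9 − T) = 528.51 (T − 15.0)
13209 − 157.4378 T = 528.51 T − 7927.7
21136.7 = 685.9478 T
T = 30.81 °C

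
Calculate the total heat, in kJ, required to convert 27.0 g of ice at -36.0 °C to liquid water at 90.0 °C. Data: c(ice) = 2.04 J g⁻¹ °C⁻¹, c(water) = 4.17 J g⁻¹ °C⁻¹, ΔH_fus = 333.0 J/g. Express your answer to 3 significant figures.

q = 21.1 kJ

q1 (heat ice -36.0→0.0 °C): 27.0 × 2.04 × 36.0 = 1983 J
q2 (melt at 0 °C): 27.0 × 333.0 = 8991 J
q3 (heat water 0.0→90.0 °C): 27.0 × 4.17 × 90.0 = 10133 J
Total: 1983 + 8991 + 10133 = 21107 J = 21.1 kJ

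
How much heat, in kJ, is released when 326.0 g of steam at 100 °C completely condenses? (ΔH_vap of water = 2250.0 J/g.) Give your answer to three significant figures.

q = 734 kJ

q = m × ΔH_vap = 326.0 × 2250.0 = 733500 J = 734 kJ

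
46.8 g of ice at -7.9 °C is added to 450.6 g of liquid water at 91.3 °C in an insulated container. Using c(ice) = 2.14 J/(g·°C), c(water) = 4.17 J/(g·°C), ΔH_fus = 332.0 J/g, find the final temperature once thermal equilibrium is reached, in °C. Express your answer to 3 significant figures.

Heat to bring ice to 0 °C and melt it: q₁ = 46.8×2.14×7.9 + 46.8×332.0 = 16329 J
Heat the water can supply cooling to 0 °C: 450.6×4.17×91.3 = 171553 J > q₁, so all ice melts.
Energy balance: 450.6×4.17×(91.3 − T) = 16329 + 46.8×4.17×(T − 0)
1879.002(91.3 − T) = 16329 + 195.156 T
171553 − 16329 = 2074.158 T
T = 155224 / 2074.158 = 74.84 °C

T_f = 74.8 °C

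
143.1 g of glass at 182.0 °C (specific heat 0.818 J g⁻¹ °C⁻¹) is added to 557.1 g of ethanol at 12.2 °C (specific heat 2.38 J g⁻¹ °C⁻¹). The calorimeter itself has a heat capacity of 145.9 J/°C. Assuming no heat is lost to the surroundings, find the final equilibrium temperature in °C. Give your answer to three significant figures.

Heat lost by glass = heat gained by ethanol + calorimeter.
(143.1)(0.818)(182.0 − T) = [(557.1)(2.38) + 145.9](T − 12.2)
117.0558 (182.0 − T) = 1471.798 (T − 12.2)
21304 − 117.0558 T = 1471.798 T − 17956
39260 = 1588.8538 T
T = 24.71 °C

T_f = 24.7 °C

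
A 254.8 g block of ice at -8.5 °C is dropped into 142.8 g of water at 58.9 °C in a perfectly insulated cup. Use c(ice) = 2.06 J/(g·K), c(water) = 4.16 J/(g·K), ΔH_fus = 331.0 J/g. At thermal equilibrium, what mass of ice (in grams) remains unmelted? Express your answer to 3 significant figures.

m_ice remaining = 163 g

Heat to warm all ice to 0 °C: 254.8×2.06×8.5 = 4461.5 J
Heat released by water cooling to 0 °C: 142.8×4.16×58.9 = 34989 J
34989 J < 4461.5 + 254.8×331.0 = 88800.3 J, so not all ice melts; final T = 0 °C.
Heat left for melting: 34989 − 4461.5 = 30527.5 J
Mass melted = 30527.5 / 331.0 = 92.23 g
Ice remaining = 254.8 − 92.23 = 162.57 g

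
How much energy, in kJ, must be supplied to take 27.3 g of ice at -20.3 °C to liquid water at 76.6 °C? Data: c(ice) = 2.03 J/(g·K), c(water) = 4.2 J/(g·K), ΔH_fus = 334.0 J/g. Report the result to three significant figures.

q = 19.0 kJ

q1 (heat ice -20.3→0.0 °C): 27.3 × 2.03 × 20.3 = 1125 J
q2 (melt at 0 °C): 27.3 × 334.0 = 9118 J
q3 (heat water 0.0→76.6 °C): 27.3 × 4.2 × 76.6 = 8783 J
Total: 1125 + 9118 + 8783 = 19026 J = 19.0 kJ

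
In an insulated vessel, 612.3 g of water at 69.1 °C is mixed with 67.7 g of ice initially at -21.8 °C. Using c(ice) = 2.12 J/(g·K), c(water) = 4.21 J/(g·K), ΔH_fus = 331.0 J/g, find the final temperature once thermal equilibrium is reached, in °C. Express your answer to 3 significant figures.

T_f = 53.3 °C

Heat to bring ice to 0 °C and melt it: q₁ = 67.7×2.12×21.8 + 67.7×331.0 = 25538 J
Heat the water can supply cooling to 0 °C: 612.3×4.21×69.1 = 178125 J > q₁, so all ice melts.
Energy balance: 612.3×4.21×(69.1 − T) = 25538 + 67.7×4.21×(T − 0)
2577.783(69.1 − T) = 25538 + 285.017 T
178125 − 25538 = 2862.800 T
T = 152587 / 2862.800 = 53.30 °C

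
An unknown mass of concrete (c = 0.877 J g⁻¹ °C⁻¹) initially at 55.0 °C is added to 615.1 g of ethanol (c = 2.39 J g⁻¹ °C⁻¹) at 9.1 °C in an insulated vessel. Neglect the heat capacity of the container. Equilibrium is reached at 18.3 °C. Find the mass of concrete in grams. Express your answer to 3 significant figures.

q_gained = (615.1 × 2.39) × (18.3 − 9.1) = 13520 J
q_lost = m × 0.877 × (55.0 − 18.3) = 32.1859 m
m = 13520 / 32.1859 = 420 g

m = 420 g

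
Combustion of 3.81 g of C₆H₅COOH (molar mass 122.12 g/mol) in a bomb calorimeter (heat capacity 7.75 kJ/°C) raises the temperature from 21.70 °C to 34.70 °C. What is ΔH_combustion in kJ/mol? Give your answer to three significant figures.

ΔT = 34.70 − 21.70 = 13.00 °C
q_cal = C_cal × ΔT = 7.75 × 13.00 = 100.75 kJ
n = 3.81 / 122.12 = 0.03120 mol
q_rxn = −q_cal = -100.75 kJ
ΔH = -100.75 / 0.03120 = -3229 kJ/mol

ΔH = -3230 kJ/mol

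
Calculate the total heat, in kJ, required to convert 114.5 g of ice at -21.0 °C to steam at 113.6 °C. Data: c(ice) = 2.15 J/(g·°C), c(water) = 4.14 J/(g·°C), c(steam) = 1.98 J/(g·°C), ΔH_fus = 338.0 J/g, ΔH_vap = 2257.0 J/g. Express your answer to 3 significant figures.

q = 353 kJ

q1 (heat ice -21.0→0.0 °C): 114.5 × 2.15 × 21.0 = 5170 J
q2 (melt at 0 °C): 114.5 × 338.0 = 38701 J
q3 (heat water 0.0→100.0 °C): 114.5 × 4.14 × 100.0 = 47403 J
q4 (vaporize at 100 °C): 114.5 × 2257.0 = 258427 J
q5 (heat steam 100.0→113.6 °C): 114.5 × 1.98 × 13.6 = 3083 J
Total: 5170 + 38701 + 47403 + 258427 + 3083 = 352784 J = 353 kJ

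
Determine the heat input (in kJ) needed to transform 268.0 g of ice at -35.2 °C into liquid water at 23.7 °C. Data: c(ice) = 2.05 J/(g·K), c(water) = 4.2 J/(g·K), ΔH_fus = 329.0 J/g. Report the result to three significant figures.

q1 (heat ice -35.2→0.0 °C): 268.0 × 2.05 × 35.2 = 19339 J
q2 (melt at 0 °C): 268.0 × 329.0 = 88172 J
q3 (heat water 0.0→23.7 °C): 268.0 × 4.2 × 23.7 = 26677 J
Total: 19339 + 88172 + 26677 = 134188 J = 134 kJ

q = 134 kJ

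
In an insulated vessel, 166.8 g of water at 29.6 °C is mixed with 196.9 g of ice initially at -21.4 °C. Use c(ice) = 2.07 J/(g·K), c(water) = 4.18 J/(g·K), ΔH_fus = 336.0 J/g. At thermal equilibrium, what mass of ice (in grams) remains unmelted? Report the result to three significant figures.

Heat to warm all ice to 0 °C: 196.9×2.07×21.4 = 8722.3 J
Heat released by water cooling to 0 °C: 166.8×4.18×29.6 = 20638 J
20638 J < 8722.3 + 196.9×336.0 = 74880.7 J, so not all ice melts; final T = 0 °C.
Heat left for melting: 20638 − 8722.3 = 11915.7 J
Mass melted = 11915.7 / 336.0 = 35.46 g
Ice remaining = 196.9 − 35.46 = 161.44 g

m_ice remaining = 161 g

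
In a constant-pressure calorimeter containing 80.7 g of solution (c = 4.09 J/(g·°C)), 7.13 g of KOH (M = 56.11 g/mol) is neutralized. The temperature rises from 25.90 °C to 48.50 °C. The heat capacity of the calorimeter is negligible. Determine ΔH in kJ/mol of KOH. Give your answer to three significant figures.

|ΔT| = |48.50 − 25.90| = 22.60 °C
|q_surr| = (80.7 × 4.09) × 22.60 = 330.063 × 22.60 = 7459 J
n(KOH) = 7.13 / 56.11 = 0.1271 mol
Temperature rose, so q_rxn = −|q_surr| = -7.459 kJ
ΔH = q_rxn / n = -58.69 kJ/mol

ΔH = -58.7 kJ/mol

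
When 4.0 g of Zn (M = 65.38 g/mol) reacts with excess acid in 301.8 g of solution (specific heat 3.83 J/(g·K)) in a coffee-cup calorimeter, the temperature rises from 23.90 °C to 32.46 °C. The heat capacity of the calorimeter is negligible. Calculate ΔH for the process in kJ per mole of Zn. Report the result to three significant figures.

|ΔT| = |32.46 − 23.90| = 8.56 °C
|q_surr| = (301.8 × 3.83) × 8.56 = 1155.894 × 8.56 = 9894 J
n(Zn) = 4.0 / 65.38 = 0.06118 mol
Temperature rose, so q_rxn = −|q_surr| = -9.894 kJ
ΔH = q_rxn / n = -161.7 kJ/mol

ΔH = -162 kJ/mol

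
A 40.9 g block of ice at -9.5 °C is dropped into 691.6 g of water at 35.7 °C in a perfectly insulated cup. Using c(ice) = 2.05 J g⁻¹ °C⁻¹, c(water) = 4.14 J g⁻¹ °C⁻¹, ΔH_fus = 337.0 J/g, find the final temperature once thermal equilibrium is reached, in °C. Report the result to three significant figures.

T_f = 28.9 °C

Heat to bring ice to 0 °C and melt it: q₁ = 40.9×2.05×9.5 + 40.9×337.0 = 14580 J
Heat the water can supply cooling to 0 °C: 691.6×4.14×35.7 = 102217 J > q₁, so all ice melts.
Energy balance: 691.6×4.14×(35.7 − T) = 14580 + 40.9×4.14×(T − 0)
2863.224(35.7 − T) = 14580 + 169.326 T
102217 − 14580 = 3032.550 T
T = 87637 / 3032.550 = 28.90 °C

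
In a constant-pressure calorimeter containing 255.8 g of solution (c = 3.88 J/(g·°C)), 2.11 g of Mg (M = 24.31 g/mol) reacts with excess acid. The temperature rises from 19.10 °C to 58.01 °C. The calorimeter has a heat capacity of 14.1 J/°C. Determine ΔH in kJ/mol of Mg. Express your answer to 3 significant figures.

ΔH = -451 kJ/mol

|ΔT| = |58.01 − 19.10| = 38.91 °C
|q_surr| = (255.8 × 3.88 + 14.1) × 38.91 = 1006.604 × 38.91 = 39170 J
n(Mg) = 2.11 / 24.31 = 0.08680 mol
Temperature rose, so q_rxn = −|q_surr| = -39.17 kJ
ΔH = q_rxn / n = -451.3 kJ/mol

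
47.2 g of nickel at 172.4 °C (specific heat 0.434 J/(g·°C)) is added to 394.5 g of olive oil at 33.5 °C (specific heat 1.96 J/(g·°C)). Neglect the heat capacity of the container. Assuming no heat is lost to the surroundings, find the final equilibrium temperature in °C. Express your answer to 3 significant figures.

T_f = 37.1 °C

Heat lost by nickel = heat gained by olive oil.
(47.2)(0.434)(172.4 − T) = (394.5)(1.96)(T − 33.5)
20.4848 (172.4 − T) = 773.22 (T − 33.5)
3531.6 − 20.4848 T = 773.22 T − 25903
29434.6 = 793.7048 T
T = 37.09 °C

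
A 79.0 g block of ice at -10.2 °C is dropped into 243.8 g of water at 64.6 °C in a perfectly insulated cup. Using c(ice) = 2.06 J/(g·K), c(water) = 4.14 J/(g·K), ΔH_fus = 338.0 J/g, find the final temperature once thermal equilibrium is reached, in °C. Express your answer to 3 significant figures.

T_f = 27.6 °C

Heat to bring ice to 0 °C and melt it: q₁ = 79.0×2.06×10.2 + 79.0×338.0 = 28362 J
Heat the water can supply cooling to 0 °C: 243.8×4.14×64.6 = 65202.8 J > q₁, so all ice melts.
Energy balance: 243.8×4.14×(64.6 − T) = 28362 + 79.0×4.14×(T − 0)
1009.332(64.6 − T) = 28362 + 327.06 T
65202.8 − 28362 = 1336.392 T
T = 36840.8 / 1336.392 = 27.57 °C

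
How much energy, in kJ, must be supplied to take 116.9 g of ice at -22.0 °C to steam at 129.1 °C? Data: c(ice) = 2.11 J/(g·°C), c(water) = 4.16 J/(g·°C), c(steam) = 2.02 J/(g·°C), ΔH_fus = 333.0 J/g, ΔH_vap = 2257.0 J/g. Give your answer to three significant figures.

q = 364 kJ

q1 (heat ice -22.0→0.0 °C): 116.9 × 2.11 × 22.0 = 5426 J
q2 (melt at 0 °C): 116.9 × 333.0 = 38928 J
q3 (heat water 0.0→100.0 °C): 116.9 × 4.16 × 100.0 = 48630 J
q4 (vaporize at 100 °C): 116.9 × 2257.0 = 263843 J
q5 (heat steam 100.0→129.1 °C): 116.9 × 2.02 × 29.1 = 6872 J
Total: 5426 + 38928 + 48630 + 263843 + 6872 = 363699 J = 364 kJ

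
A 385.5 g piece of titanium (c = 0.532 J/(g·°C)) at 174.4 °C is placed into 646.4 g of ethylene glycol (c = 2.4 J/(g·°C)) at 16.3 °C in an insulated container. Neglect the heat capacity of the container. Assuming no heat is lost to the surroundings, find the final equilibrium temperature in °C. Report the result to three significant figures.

T_f = 34.8 °C

Heat lost by titanium = heat gained by ethylene glycol.
(385.5)(0.532)(174.4 − T) = (646.4)(2.4)(T − 16.3)
205.086 (174.4 − T) = 1551.36 (T − 16.3)
35767 − 205.086 T = 1551.36 T − 25287
61054 = 1756.446 T
T = 34.76 °C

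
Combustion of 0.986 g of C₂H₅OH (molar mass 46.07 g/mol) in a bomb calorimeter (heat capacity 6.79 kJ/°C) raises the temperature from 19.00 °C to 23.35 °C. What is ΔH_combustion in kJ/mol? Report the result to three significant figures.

ΔH = -1380 kJ/mol

ΔT = 23.35 − 19.00 = 4.35 °C
q_cal = C_cal × ΔT = 6.79 × 4.35 = 29.5365 kJ
n = 0.986 / 46.07 = 0.02140 mol
q_rxn = −q_cal = -29.5365 kJ
ΔH = -29.5365 / 0.02140 = -1380 kJ/mol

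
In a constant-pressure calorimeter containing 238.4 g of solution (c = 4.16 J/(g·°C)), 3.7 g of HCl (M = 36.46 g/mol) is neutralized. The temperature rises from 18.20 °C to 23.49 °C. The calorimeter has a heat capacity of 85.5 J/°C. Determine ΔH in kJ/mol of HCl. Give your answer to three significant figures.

ΔH = -56.2 kJ/mol

|ΔT| = |23.49 − 18.20| = 5.29 °C
|q_surr| = (238.4 × 4.16 + 85.5) × 5.29 = 1077.244 × 5.29 = 5698.6 J
n(HCl) = 3.7 / 36.46 = 0.10148 mol
Temperature rose, so q_rxn = −|q_surr| = -5.6986 kJ
ΔH = q_rxn / n = -56.15 kJ/mol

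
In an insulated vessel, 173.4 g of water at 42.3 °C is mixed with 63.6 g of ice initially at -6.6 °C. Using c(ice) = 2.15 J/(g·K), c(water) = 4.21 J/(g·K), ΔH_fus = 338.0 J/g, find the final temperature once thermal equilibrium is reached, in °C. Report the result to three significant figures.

T_f = 8.50 °C

Heat to bring ice to 0 °C and melt it: q₁ = 63.6×2.15×6.6 + 63.6×338.0 = 22399 J
Heat the water can supply cooling to 0 °C: 173.4×4.21×42.3 = 30879.6 J > q₁, so all ice melts.
Energy balance: 173.4×4.21×(42.3 − T) = 22399 + 63.6×4.21×(T − 0)
730.014(42.3 − T) = 22399 + 267.756 T
30879.6 − 22399 = 997.770 T
T = 8480.6 / 997.770 = 8.500 °C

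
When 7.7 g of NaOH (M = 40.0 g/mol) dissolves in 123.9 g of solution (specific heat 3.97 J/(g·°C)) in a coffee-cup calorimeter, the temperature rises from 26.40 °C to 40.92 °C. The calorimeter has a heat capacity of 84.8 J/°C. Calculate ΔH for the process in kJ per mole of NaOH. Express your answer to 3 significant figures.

|ΔT| = |40.92 − 26.40| = 14.52 °C
|q_surr| = (123.9 × 3.97 + 84.8) × 14.52 = 576.683 × 14.52 = 8373 J
n(NaOH) = 7.7 / 40.0 = 0.1925 mol
Temperature rose, so q_rxn = −|q_surr| = -8.373 kJ
ΔH = q_rxn / n = -43.50 kJ/mol

ΔH = -43.5 kJ/mol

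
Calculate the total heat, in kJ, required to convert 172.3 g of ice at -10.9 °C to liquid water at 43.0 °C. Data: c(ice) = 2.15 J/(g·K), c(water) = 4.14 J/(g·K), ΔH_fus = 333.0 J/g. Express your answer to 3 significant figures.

q1 (heat ice -10.9→0.0 °C): 172.3 × 2.15 × 10.9 = 4038 J
q2 (melt at 0 °C): 172.3 × 333.0 = 57376 J
q3 (heat water 0.0→43.0 °C): 172.3 × 4.14 × 43.0 = 30673 J
Total: 4038 + 57376 + 30673 = 92087 J = 92.1 kJ

q = 92.1 kJ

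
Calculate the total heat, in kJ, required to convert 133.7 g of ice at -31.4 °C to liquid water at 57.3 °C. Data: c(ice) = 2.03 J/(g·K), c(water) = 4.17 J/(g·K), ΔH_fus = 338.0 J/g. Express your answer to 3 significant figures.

q1 (heat ice -31.4→0.0 °C): 133.7 × 2.03 × 31.4 = 8522 J
q2 (melt at 0 °C): 133.7 × 338.0 = 45191 J
q3 (heat water 0.0→57.3 °C): 133.7 × 4.17 × 57.3 = 31946 J
Total: 8522 + 45191 + 31946 = 85659 J = 85.7 kJ

q = 85.7 kJ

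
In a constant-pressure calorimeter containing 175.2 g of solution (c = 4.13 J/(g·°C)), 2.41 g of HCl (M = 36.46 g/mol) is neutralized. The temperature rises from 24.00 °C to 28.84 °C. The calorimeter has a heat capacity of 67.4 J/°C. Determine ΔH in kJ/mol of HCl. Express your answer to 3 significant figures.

ΔH = -57.9 kJ/mol

|ΔT| = |28.84 − 24.00| = 4.84 °C
|q_surr| = (175.2 × 4.13 + 67.4) × 4.84 = 790.976 × 4.84 = 3828 J
n(HCl) = 2.41 / 36.46 = 0.06610 mol
Temperature rose, so q_rxn = −|q_surr| = -3.828 kJ
ΔH = q_rxn / n = -57.91 kJ/mol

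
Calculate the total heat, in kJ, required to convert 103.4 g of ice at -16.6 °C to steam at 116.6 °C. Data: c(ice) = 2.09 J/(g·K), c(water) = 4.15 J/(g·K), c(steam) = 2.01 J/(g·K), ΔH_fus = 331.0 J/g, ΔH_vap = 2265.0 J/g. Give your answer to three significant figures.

q1 (heat ice -16.6→0.0 °C): 103.4 × 2.09 × 16.6 = 3587 J
q2 (melt at 0 °C): 103.4 × 331.0 = 34225 J
q3 (heat water 0.0→100.0 °C): 103.4 × 4.15 × 100.0 = 42911 J
q4 (vaporize at 100 °C): 103.4 × 2265.0 = 234201 J
q5 (heat steam 100.0→116.6 °C): 103.4 × 2.01 × 16.6 = 3450 J
Total: 3587 + 34225 + 42911 + 234201 + 3450 = 318374 J = 318 kJ

q = 318 kJ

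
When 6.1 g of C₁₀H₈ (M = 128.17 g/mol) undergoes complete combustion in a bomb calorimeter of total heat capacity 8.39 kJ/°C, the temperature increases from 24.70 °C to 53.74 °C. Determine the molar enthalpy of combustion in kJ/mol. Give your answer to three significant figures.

ΔH = -5120 kJ/mol

ΔT = 53.74 − 24.70 = 29.04 °C
q_cal = C_cal × ΔT = 8.39 × 29.04 = 243.6456 kJ
n = 6.1 / 128.17 = 0.04759 mol
q_rxn = −q_cal = -243.6456 kJ
ΔH = -243.6456 / 0.04759 = -5120 kJ/mol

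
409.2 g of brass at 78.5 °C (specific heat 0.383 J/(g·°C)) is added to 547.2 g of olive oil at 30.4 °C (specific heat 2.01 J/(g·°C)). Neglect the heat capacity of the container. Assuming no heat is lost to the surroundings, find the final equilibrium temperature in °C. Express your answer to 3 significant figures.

Heat lost by brass = heat gained by olive oil.
(409.2)(0.383)(78.5 − T) = (547.2)(2.01)(T − 30.4)
156.7236 (78.5 − T) = 1099.872 (T − 30.4)
12303 − 156.7236 T = 1099.872 T − 33436
45739 = 1256.5956 T
T = 36.40 °C

T_f = 36.4 °C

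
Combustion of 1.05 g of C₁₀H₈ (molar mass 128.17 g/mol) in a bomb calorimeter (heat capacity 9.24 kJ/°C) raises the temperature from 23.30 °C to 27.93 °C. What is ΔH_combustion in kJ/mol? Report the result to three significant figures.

ΔH = -5220 kJ/mol

ΔT = 27.93 − 23.30 = 4.63 °C
q_cal = C_cal × ΔT = 9.24 × 4.63 = 42.7812 kJ
n = 1.05 / 128.17 = 0.008192 mol
q_rxn = −q_cal = -42.7812 kJ
ΔH = -42.7812 / 0.008192 = -5222 kJ/mol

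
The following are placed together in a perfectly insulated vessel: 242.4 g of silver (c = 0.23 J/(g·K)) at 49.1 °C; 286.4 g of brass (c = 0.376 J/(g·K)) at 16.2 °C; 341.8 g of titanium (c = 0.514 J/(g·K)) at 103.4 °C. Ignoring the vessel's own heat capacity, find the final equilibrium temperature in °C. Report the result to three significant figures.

T_f = 66.8 °C

Σ mᵢcᵢ(T − Tᵢ) = 0  ⇒  T = Σ mᵢcᵢTᵢ / Σ mᵢcᵢ
Σ mᵢcᵢ = 242.4×0.23 + 286.4×0.376 + 341.8×0.514 = 339.1236
Σ mᵢcᵢTᵢ = 55.752×49.1 + 107.6864×16.2 + 175.6852×103.4 = 22648
T = 22648 / 339.1236 = 66.78 °C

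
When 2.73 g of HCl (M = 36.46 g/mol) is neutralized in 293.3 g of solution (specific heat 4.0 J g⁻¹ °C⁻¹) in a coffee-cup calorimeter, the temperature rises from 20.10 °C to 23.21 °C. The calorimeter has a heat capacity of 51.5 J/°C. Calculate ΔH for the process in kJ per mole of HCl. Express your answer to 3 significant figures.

ΔH = -50.9 kJ/mol

|ΔT| = |23.21 − 20.10| = 3.11 °C
|q_surr| = (293.3 × 4.0 + 51.5) × 3.11 = 1224.7 × 3.11 = 3809 J
n(HCl) = 2.73 / 36.46 = 0.07488 mol
Temperature rose, so q_rxn = −|q_surr| = -3.809 kJ
ΔH = q_rxn / n = -50.87 kJ/mol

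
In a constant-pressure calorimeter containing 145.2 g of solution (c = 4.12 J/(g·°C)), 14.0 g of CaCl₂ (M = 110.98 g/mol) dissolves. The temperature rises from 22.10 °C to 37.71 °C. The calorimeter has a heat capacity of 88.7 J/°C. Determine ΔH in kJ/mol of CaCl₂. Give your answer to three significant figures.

|ΔT| = |37.71 − 22.10| = 15.61 °C
|q_surr| = (145.2 × 4.12 + 88.7) × 15.61 = 686.924 × 15.61 = 10720 J
n(CaCl₂) = 14.0 / 110.98 = 0.1261 mol
Temperature rose, so q_rxn = −|q_surr| = -10.72 kJ
ΔH = q_rxn / n = -85.01 kJ/mol

ΔH = -85.0 kJ/mol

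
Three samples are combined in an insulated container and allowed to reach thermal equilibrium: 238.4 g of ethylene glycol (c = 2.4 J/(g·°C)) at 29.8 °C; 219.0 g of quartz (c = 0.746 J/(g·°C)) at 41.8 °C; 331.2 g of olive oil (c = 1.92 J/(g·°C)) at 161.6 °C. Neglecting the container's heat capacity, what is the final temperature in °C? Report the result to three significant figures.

Σ mᵢcᵢ(T − Tᵢ) = 0  ⇒  T = Σ mᵢcᵢTᵢ / Σ mᵢcᵢ
Σ mᵢcᵢ = 238.4×2.4 + 219.0×0.746 + 331.2×1.92 = 1371.438
Σ mᵢcᵢTᵢ = 572.16×29.8 + 163.374×41.8 + 635.904×161.6 = 126640
T = 126640 / 1371.438 = 92.34 °C

T_f = 92.3 °C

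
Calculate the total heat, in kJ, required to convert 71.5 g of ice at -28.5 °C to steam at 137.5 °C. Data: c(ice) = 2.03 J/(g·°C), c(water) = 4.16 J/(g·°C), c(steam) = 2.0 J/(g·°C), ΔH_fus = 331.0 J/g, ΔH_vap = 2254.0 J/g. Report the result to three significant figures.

q = 224 kJ

q1 (heat ice -28.5→0.0 °C): 71.5 × 2.03 × 28.5 = 4137 J
q2 (melt at 0 °C): 71.5 × 331.0 = 23667 J
q3 (heat water 0.0→100.0 °C): 71.5 × 4.16 × 100.0 = 29744 J
q4 (vaporize at 100 °C): 71.5 × 2254.0 = 161161 J
q5 (heat steam 100.0→137.5 °C): 71.5 × 2.0 × 37.5 = 5363 J
Total: 4137 + 23667 + 29744 + 161161 + 5363 = 224072 J = 224 kJ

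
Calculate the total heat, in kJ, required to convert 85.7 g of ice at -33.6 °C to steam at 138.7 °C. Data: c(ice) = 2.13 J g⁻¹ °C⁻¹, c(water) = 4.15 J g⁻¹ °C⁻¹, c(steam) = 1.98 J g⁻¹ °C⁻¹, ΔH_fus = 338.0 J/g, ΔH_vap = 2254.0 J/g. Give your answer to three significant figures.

q1 (heat ice -33.6→0.0 °C): 85.7 × 2.13 × 33.6 = 6133 J
q2 (melt at 0 °C): 85.7 × 338.0 = 28967 J
q3 (heat water 0.0→100.0 °C): 85.7 × 4.15 × 100.0 = 35566 J
q4 (vaporize at 100 °C): 85.7 × 2254.0 = 193168 J
q5 (heat steam 100.0→138.7 °C): 85.7 × 1.98 × 38.7 = 6567 J
Total: 6133 + 28967 + 35566 + 193168 + 6567 = 270401 J = 270 kJ

q = 270 kJ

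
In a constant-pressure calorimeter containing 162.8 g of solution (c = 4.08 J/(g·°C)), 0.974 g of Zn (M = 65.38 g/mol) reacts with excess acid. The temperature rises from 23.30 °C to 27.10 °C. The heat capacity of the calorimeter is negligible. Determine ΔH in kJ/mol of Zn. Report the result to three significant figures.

|ΔT| = |27.10 − 23.30| = 3.80 °C
|q_surr| = (162.8 × 4.08) × 3.80 = 664.224 × 3.80 = 2524 J
n(Zn) = 0.974 / 65.38 = 0.01490 mol
Temperature rose, so q_rxn = −|q_surr| = -2.524 kJ
ΔH = q_rxn / n = -169.4 kJ/mol

ΔH = -169 kJ/mol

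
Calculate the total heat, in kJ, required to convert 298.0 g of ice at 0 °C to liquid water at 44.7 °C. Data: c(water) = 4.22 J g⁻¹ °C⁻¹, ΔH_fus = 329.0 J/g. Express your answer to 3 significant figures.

q1 (melt at 0 °C): 298.0 × 329.0 = 98042 J
q2 (heat water 0.0→44.7 °C): 298.0 × 4.22 × 44.7 = 56213 J
Total: 98042 + 56213 = 154255 J = 154 kJ

q = 154 kJ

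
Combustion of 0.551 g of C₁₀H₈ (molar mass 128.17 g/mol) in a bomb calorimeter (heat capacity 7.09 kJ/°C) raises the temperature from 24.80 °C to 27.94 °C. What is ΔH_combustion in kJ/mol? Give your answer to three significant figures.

ΔT = 27.94 − 24.80 = 3.14 °C
q_cal = C_cal × ΔT = 7.09 × 3.14 = 22.2626 kJ
n = 0.551 / 128.17 = 0.004299 mol
q_rxn = −q_cal = -22.2626 kJ
ΔH = -22.2626 / 0.004299 = -5179 kJ/mol

ΔH = -5180 kJ/mol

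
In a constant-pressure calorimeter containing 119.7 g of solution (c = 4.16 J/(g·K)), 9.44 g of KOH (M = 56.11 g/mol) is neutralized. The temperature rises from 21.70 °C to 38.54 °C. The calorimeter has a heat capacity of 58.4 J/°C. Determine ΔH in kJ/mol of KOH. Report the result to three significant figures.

ΔH = -55.7 kJ/mol

|ΔT| = |38.54 − 21.70| = 16.84 °C
|q_surr| = (119.7 × 4.16 + 58.4) × 16.84 = 556.352 × 16.84 = 9369 J
n(KOH) = 9.44 / 56.11 = 0.1682 mol
Temperature rose, so q_rxn = −|q_surr| = -9.369 kJ
ΔH = q_rxn / n = -55.70 kJ/mol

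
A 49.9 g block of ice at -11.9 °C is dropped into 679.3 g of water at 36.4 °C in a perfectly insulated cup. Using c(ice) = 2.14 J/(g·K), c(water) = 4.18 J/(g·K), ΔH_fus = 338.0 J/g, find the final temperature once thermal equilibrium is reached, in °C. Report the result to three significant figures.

T_f = 28.0 °C

Heat to bring ice to 0 °C and melt it: q₁ = 49.9×2.14×11.9 + 49.9×338.0 = 18137 J
Heat the water can supply cooling to 0 °C: 679.3×4.18×36.4 = 103357 J > q₁, so all ice melts.
Energy balance: 679.3×4.18×(36.4 − T) = 18137 + 49.9×4.18×(T − 0)
2839.474(36.4 − T) = 18137 + 208.582 T
103357 − 18137 = 3048.056 T
T = 85220 / 3048.056 = 27.96 °C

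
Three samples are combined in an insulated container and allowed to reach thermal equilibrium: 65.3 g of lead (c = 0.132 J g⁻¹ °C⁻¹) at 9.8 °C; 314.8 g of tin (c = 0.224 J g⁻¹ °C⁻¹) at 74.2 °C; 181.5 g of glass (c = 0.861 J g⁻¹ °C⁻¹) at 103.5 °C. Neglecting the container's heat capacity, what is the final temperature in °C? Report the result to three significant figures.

T_f = 91.3 °C

Σ mᵢcᵢ(T − Tᵢ) = 0  ⇒  T = Σ mᵢcᵢTᵢ / Σ mᵢcᵢ
Σ mᵢcᵢ = 65.3×0.132 + 314.8×0.224 + 181.5×0.861 = 235.4063
Σ mᵢcᵢTᵢ = 8.6196×9.8 + 70.5152×74.2 + 156.2715×103.5 = 21491
T = 21491 / 235.4063 = 91.29 °C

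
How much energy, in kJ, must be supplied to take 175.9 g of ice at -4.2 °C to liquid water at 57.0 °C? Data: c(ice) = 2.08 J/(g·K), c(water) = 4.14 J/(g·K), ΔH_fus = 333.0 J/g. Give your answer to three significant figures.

q = 102 kJ

q1 (heat ice -4.2→0.0 °C): 175.9 × 2.08 × 4.2 = 1537 J
q2 (melt at 0 °C): 175.9 × 333.0 = 58575 J
q3 (heat water 0.0→57.0 °C): 175.9 × 4.14 × 57.0 = 41509 J
Total: 1537 + 58575 + 41509 = 101621 J = 102 kJ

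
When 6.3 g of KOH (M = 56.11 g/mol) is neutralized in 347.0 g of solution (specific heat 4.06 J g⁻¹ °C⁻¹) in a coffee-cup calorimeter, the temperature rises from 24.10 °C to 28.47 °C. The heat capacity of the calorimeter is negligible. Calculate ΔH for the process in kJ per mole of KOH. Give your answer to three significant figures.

ΔH = -54.8 kJ/mol

|ΔT| = |28.47 − 24.10| = 4.37 °C
|q_surr| = (347.0 × 4.06) × 4.37 = 1408.82 × 4.37 = 6157 J
n(KOH) = 6.3 / 56.11 = 0.1123 mol
Temperature rose, so q_rxn = −|q_surr| = -6.157 kJ
ΔH = q_rxn / n = -54.83 kJ/mol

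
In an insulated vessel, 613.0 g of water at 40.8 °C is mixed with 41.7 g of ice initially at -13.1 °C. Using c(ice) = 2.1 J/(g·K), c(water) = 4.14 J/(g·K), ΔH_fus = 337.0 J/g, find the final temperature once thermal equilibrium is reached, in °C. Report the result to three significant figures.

T_f = 32.6 °C

Heat to bring ice to 0 °C and melt it: q₁ = 41.7×2.1×13.1 + 41.7×337.0 = 15200 J
Heat the water can supply cooling to 0 °C: 613.0×4.14×40.8 = 103543 J > q₁, so all ice melts.
Energy balance: 613.0×4.14×(40.8 − T) = 15200 + 41.7×4.14×(T − 0)
2537.82(40.8 − T) = 15200 + 172.638 T
103543 − 15200 = 2710.458 T
T = 88343 / 2710.458 = 32.59 °C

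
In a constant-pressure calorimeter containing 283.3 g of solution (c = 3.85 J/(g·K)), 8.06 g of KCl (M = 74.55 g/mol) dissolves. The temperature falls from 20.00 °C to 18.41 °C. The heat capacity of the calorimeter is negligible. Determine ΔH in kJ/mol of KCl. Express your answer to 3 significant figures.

|ΔT| = |18.41 − 20.00| = 1.59 °C
|q_surr| = (283.3 × 3.85) × 1.59 = 1090.705 × 1.59 = 1734 J
n(KCl) = 8.06 / 74.55 = 0.1081 mol
Temperature fell, so q_rxn = +|q_surr| = 1.734 kJ
ΔH = q_rxn / n = 16.04 kJ/mol

ΔH = 16.0 kJ/mol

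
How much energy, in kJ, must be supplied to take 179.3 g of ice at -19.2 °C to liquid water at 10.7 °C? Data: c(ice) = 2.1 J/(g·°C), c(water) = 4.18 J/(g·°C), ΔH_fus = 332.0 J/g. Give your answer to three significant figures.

q = 74.8 kJ

q1 (heat ice -19.2→0.0 °C): 179.3 × 2.1 × 19.2 = 7229 J
q2 (melt at 0 °C): 179.3 × 332.0 = 59528 J
q3 (heat water 0.0→10.7 °C): 179.3 × 4.18 × 10.7 = 8019 J
Total: 7229 + 59528 + 8019 = 74776 J = 74.8 kJ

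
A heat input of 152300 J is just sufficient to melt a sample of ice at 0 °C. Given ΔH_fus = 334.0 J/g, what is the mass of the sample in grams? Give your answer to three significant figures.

m = 456 g

m = q / ΔH_fus = 152300 J / 334.0 J/g = 456 g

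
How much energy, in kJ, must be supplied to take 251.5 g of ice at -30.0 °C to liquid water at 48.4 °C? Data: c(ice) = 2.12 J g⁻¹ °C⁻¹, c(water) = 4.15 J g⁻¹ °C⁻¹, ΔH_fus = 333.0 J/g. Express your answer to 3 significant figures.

q1 (heat ice -30.0→0.0 °C): 251.5 × 2.12 × 30.0 = 15995 J
q2 (melt at 0 °C): 251.5 × 333.0 = 83750 J
q3 (heat water 0.0→48.4 °C): 251.5 × 4.15 × 48.4 = 50516 J
Total: 15995 + 83750 + 50516 = 150261 J = 150 kJ

q = 150 kJ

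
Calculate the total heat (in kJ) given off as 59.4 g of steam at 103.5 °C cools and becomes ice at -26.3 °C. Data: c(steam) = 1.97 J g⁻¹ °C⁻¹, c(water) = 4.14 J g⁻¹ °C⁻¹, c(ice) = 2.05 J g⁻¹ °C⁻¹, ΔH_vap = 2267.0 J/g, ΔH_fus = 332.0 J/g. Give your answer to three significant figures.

q1 (cool steam 103.5→100 °C): 59.4 × 1.97 × 3.5 = 410 J
q2 (condense at 100 °C): 59.4 × 2267.0 = 134660 J
q3 (cool water 100→0 °C): 59.4 × 4.14 × 100.0 = 24592 J
q4 (freeze at 0 °C): 59.4 × 332.0 = 19721 J
q5 (cool ice 0→-26.3 °C): 59.4 × 2.05 × 26.3 = 3203 J
Total: 410 + 134660 + 24592 + 19721 + 3203 = 182586 J = 183 kJ

q = 183 kJ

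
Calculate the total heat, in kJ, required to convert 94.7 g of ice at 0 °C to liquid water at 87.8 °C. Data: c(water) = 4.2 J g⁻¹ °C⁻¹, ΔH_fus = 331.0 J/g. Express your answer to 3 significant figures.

q = 66.3 kJ

q1 (melt at 0 °C): 94.7 × 331.0 = 31346 J
q2 (heat water 0.0→87.8 °C): 94.7 × 4.2 × 87.8 = 34922 J
Total: 31346 + 34922 = 66268 J = 66.3 kJ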